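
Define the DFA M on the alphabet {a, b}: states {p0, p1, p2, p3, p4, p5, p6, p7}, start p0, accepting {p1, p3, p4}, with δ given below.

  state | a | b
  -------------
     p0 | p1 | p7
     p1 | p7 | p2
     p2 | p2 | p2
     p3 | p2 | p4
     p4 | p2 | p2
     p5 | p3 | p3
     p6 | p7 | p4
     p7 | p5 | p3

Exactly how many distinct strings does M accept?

13

The useful subgraph on states {p0, p1, p3, p4, p5, p7} is acyclic, so L(M) is finite; the longest accepting path visits 6 useful states, giving maximum string length 5.
Counting accepting paths from p0 by length: 1 of length 1, 1 of length 2, 4 of length 3, 5 of length 4, 2 of length 5. Total 13.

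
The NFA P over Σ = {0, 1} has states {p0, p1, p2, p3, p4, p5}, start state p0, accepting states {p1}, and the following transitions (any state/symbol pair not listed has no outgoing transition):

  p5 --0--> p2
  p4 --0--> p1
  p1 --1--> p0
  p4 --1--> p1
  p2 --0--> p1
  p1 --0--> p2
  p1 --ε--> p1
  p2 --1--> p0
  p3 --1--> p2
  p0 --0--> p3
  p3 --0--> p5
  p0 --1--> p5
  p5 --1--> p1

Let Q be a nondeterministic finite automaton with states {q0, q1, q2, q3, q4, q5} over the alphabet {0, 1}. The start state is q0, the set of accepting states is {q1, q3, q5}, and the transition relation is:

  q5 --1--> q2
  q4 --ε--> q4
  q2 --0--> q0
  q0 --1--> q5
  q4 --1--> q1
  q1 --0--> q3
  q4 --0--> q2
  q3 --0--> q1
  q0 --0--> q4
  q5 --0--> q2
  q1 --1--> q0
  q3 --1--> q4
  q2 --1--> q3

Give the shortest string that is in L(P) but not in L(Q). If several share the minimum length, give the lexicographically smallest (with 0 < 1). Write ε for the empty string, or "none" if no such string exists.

11

The string 11 is accepted by P but not by Q.
No shorter string lies in the difference, and 11 is the lexicographically first length-2 string in L(P) \ L(Q).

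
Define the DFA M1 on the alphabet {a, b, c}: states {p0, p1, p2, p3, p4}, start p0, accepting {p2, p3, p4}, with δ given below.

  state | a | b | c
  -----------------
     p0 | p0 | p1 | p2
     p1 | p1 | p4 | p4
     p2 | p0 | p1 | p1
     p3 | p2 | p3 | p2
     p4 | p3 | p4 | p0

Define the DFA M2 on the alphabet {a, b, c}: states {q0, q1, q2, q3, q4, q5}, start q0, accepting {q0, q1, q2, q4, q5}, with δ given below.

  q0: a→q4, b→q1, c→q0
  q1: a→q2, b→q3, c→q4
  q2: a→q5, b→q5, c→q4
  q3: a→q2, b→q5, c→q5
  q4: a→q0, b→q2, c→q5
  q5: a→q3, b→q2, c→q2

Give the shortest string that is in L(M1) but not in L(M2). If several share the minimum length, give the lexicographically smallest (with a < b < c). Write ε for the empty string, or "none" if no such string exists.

bb

The string bb is accepted by M1 but not by M2.
No shorter string lies in the difference, and bb is the lexicographically first length-2 string in L(M1) \ L(M2).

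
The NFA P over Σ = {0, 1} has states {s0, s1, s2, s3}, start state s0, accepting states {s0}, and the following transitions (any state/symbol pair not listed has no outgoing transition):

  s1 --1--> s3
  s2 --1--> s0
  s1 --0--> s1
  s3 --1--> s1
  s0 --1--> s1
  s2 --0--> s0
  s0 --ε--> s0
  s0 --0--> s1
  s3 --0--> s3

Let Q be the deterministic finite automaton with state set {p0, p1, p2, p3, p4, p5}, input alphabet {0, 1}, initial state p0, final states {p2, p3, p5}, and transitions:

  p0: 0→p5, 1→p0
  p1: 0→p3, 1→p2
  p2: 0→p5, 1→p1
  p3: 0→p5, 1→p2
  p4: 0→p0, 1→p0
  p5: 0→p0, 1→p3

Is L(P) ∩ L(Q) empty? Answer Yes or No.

Exploring the product automaton P × Q from the start pair (s0, p0), following both machines on each input symbol, reaches 11 state pairs: (s0, p0), (s1, p5), (s1, p0), (s3, p3), (s3, p0), (s3, p5), (s1, p2), (s1, p3), (s3, p1), (s3, p2), (s1, p1).
P accepts in {s0} and Q accepts in {p2, p3, p5}; no reachable pair has both components accepting, so no string drives both machines to acceptance simultaneously and L(P) ∩ L(Q) = ∅.
So no string is accepted by both, and the intersection is empty.

Yes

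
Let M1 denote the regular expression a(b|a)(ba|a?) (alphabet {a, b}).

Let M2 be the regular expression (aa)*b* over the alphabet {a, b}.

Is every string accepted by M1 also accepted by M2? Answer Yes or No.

The string ab is in L(M1) but not in L(M2).
So L(M1) ⊄ L(M2).

No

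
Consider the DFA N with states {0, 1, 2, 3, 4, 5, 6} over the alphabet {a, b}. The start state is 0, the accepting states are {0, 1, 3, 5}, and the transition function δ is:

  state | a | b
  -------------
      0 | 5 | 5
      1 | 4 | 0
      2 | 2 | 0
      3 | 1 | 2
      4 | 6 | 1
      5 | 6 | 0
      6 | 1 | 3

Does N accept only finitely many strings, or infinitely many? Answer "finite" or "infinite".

infinite

State 0 is reachable from the start and can reach an accepting state, and it lies on the cycle 0 → 5 → 0.
Traversing that cycle any number of times yields accepted strings of unbounded length, so the language is infinite.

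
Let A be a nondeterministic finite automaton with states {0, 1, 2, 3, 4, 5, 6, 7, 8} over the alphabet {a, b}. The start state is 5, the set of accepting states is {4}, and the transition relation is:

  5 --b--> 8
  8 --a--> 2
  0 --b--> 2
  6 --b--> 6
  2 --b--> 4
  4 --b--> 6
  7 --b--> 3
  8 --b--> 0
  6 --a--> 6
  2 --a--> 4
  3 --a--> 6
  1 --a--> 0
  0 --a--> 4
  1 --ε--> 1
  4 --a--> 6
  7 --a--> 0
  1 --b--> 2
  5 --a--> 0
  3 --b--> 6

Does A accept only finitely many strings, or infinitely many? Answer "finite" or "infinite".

The useful states (reachable from 5 and able to reach an accepting state) are {0, 2, 4, 5, 8}.
Restricted to these states the transition graph has no cycle, so every accepting path has bounded length and L is finite.

finite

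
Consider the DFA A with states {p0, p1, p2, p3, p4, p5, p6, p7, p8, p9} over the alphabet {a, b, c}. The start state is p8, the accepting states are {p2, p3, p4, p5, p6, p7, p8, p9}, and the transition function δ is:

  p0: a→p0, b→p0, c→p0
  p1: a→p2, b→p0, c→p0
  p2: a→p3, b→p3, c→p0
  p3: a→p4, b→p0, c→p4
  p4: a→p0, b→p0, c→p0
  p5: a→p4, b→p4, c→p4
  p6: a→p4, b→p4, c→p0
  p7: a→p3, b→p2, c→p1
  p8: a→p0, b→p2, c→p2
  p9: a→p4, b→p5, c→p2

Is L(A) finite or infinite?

The useful states (reachable from p8 and able to reach an accepting state) are {p2, p3, p4, p8}.
Restricted to these states the transition graph has no cycle, so every accepting path has bounded length and L is finite.

finite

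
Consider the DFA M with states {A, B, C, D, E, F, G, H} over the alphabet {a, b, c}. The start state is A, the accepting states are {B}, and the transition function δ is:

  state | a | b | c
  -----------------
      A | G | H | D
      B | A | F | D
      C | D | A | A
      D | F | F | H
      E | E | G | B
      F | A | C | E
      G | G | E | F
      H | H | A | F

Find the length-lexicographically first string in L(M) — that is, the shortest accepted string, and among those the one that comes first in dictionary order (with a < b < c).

A breadth-first search from A reaches an accepting state first via the path A → G → E → B on input abc.
No string of length < 3 is accepted (BFS exhausts all shorter strings without reaching an accepting state), and abc is the lexicographically least accepting string of length 3.

abc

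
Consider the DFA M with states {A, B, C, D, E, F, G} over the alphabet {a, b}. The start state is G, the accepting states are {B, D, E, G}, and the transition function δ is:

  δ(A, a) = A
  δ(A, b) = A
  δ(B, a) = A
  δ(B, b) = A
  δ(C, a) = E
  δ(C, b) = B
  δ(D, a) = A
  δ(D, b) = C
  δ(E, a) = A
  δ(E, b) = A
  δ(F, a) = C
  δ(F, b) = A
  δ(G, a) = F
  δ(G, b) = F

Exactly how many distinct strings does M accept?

The useful subgraph on states {B, C, E, F, G} is acyclic, so L(M) is finite; the longest accepting path visits 4 useful states, giving maximum string length 3.
Counting accepting paths from G by length: 1 of length 0, 4 of length 3. Total 5.

5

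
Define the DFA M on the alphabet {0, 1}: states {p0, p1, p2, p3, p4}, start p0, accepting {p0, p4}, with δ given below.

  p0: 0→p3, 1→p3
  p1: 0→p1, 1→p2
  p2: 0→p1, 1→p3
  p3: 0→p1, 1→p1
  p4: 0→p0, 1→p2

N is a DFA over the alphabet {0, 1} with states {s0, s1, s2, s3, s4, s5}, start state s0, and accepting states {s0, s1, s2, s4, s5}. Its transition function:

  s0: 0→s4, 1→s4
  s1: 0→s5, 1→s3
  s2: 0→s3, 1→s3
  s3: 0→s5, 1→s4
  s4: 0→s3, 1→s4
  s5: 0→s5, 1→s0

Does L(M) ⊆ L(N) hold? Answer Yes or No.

Exploring the product automaton M × N from the start pair (p0, s0), following both machines on each input symbol, reaches 7 state pairs: (p0, s0), (p3, s4), (p1, s3), (p1, s4), (p1, s5), (p2, s4), (p2, s0).
M accepts in {p0, p4} and N accepts in {s0, s1, s2, s4, s5}. The reachable pairs whose M-component is accepting are (p0, s0); in each of them the N-component is accepting too, so the product for L(M) \ L(N) (M-component accepting, N-component rejecting) has no reachable accepting pair and the difference is empty.
Hence every string in L(M) is also in L(N).

Yes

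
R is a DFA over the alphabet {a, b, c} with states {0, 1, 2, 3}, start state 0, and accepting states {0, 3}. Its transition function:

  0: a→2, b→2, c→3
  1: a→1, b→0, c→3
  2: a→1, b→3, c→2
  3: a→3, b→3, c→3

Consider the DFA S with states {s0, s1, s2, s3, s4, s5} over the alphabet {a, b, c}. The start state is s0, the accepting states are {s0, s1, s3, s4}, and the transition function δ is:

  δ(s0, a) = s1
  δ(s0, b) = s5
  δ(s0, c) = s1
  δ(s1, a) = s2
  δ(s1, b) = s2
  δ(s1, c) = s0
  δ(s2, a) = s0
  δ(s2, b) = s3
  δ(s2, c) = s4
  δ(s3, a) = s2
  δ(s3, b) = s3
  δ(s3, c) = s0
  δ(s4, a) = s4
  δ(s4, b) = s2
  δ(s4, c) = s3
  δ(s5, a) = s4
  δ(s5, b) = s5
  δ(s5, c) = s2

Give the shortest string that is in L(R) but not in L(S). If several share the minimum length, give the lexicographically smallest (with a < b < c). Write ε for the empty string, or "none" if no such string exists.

The string ab is accepted by R but not by S.
No shorter string lies in the difference, and ab is the lexicographically first length-2 string in L(R) \ L(S).

ab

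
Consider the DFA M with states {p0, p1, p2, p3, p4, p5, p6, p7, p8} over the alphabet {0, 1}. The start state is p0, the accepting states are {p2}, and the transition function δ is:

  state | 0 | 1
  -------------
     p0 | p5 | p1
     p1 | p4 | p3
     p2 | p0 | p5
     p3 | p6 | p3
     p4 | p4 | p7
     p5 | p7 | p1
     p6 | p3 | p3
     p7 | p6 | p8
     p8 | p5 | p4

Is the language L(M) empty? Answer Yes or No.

The states reachable from the start state are {p0, p1, p3, p4, p5, p6, p7, p8}.
None of the accepting states {p2} is reachable, so no string is accepted and L(M) = ∅.

Yes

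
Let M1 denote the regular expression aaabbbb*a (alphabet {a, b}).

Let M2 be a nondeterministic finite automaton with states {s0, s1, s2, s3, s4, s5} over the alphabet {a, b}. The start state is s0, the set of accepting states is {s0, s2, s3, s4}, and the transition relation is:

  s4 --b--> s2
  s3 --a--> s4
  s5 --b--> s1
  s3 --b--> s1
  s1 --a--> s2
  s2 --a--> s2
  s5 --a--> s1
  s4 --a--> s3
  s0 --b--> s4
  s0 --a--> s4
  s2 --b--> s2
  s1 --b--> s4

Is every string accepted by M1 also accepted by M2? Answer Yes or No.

Converting the expression M1 to a DFA (subset construction, then merging equivalent states) gives the minimal DFA with states {r0, r1, r2, r3, r4, r5, r6, r7, r8}, start state r0, accepting states {r8} and transitions r0: a→r1, b→r2; r1: a→r3, b→r2; r2: a→r2, b→r2; r3: a→r4, b→r2; r4: a→r2, b→r5; r5: a→r2, b→r6; r6: a→r2, b→r7; r7: a→r8, b→r7; r8: a→r2, b→r2.
Exploring the product automaton M1 × M2 from the start pair (r0, s0), following both machines on each input symbol, reaches 12 state pairs: (r0, s0), (r1, s4), (r2, s4), (r3, s3), (r2, s2), (r2, s3), (r4, s4), (r2, s1), (r5, s2), (r6, s2), (r7, s2), (r8, s2).
M1 accepts in {r8} and M2 accepts in {s0, s2, s3, s4}. The reachable pairs whose M1-component is accepting are (r8, s2); in each of them the M2-component is accepting too, so the product for L(M1) \ L(M2) (M1-component accepting, M2-component rejecting) has no reachable accepting pair and the difference is empty.
Hence every string in L(M1) is also in L(M2).

Yes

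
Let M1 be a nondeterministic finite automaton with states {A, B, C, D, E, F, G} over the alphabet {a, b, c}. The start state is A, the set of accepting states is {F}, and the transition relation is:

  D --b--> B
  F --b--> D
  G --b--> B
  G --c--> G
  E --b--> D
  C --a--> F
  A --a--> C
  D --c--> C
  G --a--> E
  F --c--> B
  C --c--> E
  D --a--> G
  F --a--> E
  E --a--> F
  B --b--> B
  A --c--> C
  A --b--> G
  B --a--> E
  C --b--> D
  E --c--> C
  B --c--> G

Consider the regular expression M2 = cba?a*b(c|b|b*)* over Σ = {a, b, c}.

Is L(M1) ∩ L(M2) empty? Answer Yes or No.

Yes

Converting the expression M2 to a DFA (subset construction, then merging equivalent states) gives the minimal DFA with states {r0, r1, r2, r3, r4}, start state r0, accepting states {r4} and transitions r0: a→r1, b→r1, c→r2; r1: a→r1, b→r1, c→r1; r2: a→r1, b→r3, c→r1; r3: a→r3, b→r4, c→r1; r4: a→r1, b→r4, c→r4.
Exploring the product automaton M1 × M2 from the start pair (A, r0), following both machines on each input symbol, reaches 17 state pairs: (A, r0), (C, r1), (G, r1), (C, r2), (F, r1), (D, r1), (E, r1), (B, r1), (D, r3), (G, r3), (B, r4), (E, r3), (G, r4), (F, r3), (D, r4), (C, r4), (E, r4).
M1 accepts in {F} and M2 accepts in {r4}; no reachable pair has both components accepting, so no string drives both machines to acceptance simultaneously and L(M1) ∩ L(M2) = ∅.
So no string is accepted by both, and the intersection is empty.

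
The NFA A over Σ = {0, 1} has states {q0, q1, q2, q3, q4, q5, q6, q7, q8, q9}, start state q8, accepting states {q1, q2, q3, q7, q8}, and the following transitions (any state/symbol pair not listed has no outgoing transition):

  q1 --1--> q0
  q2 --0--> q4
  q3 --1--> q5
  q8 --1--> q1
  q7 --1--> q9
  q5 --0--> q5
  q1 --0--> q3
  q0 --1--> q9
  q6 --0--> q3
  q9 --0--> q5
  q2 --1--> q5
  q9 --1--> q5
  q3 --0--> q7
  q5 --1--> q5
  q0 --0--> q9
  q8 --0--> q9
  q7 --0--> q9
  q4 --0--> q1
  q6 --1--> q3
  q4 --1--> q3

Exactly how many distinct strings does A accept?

The useful subgraph on states {q1, q3, q7, q8} is acyclic, so L(A) is finite; the longest accepting path visits 4 useful states, giving maximum string length 3.
Counting accepting paths from q8 by length: 1 of length 0, 1 of length 1, 1 of length 2, 1 of length 3. Total 4.

4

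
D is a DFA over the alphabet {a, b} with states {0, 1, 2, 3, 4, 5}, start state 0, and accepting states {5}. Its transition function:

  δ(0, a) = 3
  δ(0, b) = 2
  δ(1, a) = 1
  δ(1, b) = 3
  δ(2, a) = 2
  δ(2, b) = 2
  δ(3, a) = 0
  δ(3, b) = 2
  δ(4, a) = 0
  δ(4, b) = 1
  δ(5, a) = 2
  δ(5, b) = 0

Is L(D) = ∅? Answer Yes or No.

Yes

The states reachable from the start state are {0, 2, 3}.
None of the accepting states {5} is reachable, so no string is accepted and L(D) = ∅.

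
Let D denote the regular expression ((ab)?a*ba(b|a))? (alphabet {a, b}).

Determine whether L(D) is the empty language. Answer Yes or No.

The empty string ε matches the expression, so it belongs to L(D).
Since L(D) contains at least one string, it is not empty.

No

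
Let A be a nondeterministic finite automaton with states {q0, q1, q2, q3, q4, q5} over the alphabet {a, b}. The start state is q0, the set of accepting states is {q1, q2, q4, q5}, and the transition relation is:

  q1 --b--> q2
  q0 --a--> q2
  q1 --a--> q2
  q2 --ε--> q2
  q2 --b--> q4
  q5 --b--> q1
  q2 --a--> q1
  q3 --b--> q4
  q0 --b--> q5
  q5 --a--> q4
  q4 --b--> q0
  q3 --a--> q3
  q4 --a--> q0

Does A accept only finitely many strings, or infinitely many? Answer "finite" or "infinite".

State q2 is reachable from the start and can reach an accepting state, and it lies on the cycle q2 → q1 → q2.
Traversing that cycle any number of times yields accepted strings of unbounded length, so the language is infinite.

infinite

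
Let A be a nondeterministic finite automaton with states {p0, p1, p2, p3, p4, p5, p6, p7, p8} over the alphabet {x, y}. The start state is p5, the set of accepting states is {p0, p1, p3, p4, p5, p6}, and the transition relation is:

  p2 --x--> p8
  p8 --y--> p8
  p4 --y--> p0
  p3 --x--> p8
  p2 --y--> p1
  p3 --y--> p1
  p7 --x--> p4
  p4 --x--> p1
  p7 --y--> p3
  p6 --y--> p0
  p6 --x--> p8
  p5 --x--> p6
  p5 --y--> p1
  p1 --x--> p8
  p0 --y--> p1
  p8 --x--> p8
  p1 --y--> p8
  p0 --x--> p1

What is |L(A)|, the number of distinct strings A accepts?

6

The useful subgraph on states {p0, p1, p5, p6} is acyclic, so L(A) is finite; the longest accepting path visits 4 useful states, giving maximum string length 3.
Counting accepting paths from p5 by length: 1 of length 0, 2 of length 1, 1 of length 2, 2 of length 3. Total 6.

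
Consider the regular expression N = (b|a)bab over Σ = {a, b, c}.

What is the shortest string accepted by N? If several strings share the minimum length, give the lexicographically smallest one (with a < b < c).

abab

By inspection of the expression, no string of length less than 4 matches, and abab is the lexicographically first match of length 4.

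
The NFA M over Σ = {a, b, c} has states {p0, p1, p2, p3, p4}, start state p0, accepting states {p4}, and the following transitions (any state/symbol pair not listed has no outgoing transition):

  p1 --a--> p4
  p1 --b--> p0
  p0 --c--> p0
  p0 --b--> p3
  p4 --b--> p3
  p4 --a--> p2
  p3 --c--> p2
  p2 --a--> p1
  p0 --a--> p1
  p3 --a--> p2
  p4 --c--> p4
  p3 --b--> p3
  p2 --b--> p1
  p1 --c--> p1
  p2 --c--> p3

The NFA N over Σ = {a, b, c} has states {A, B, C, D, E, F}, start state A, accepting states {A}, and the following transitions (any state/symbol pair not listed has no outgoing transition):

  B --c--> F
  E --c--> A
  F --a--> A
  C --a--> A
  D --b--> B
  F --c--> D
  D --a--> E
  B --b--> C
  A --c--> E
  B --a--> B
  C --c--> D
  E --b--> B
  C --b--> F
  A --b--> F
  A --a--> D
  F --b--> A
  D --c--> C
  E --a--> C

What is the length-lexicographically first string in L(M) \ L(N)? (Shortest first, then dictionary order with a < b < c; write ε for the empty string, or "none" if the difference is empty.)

aa

The string aa is accepted by M but not by N.
No shorter string lies in the difference, and aa is the lexicographically first length-2 string in L(M) \ L(N).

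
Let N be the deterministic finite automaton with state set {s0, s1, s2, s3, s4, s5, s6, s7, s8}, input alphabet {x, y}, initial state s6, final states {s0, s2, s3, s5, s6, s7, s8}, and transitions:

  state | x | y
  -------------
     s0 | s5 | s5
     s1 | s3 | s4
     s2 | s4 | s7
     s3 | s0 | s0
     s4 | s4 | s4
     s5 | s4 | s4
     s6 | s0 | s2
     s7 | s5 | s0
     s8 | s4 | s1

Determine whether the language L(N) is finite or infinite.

finite

The useful states (reachable from s6 and able to reach an accepting state) are {s0, s2, s5, s6, s7}.
Restricted to these states the transition graph has no cycle, so every accepting path has bounded length and L is finite.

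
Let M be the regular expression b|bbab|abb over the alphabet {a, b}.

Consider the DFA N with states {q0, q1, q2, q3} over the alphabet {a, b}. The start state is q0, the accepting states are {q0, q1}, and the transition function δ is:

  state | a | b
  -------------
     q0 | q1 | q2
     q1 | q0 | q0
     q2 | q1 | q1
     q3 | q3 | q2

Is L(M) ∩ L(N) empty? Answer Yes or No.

Converting the expression M to a DFA (subset construction, then merging equivalent states) gives the minimal DFA with states {m0, m1, m2, m3, m4, m5, m6}, start state m0, accepting states {m2, m6} and transitions m0: a→m1, b→m2; m1: a→m3, b→m4; m2: a→m3, b→m5; m3: a→m3, b→m3; m4: a→m3, b→m6; m5: a→m4, b→m3; m6: a→m3, b→m3.
Exploring the product automaton M × N from the start pair (m0, q0), following both machines on each input symbol, reaches 9 state pairs: (m0, q0), (m1, q1), (m2, q2), (m3, q0), (m4, q0), (m3, q1), (m5, q1), (m3, q2), (m6, q2).
M accepts in {m2, m6} and N accepts in {q0, q1}; no reachable pair has both components accepting, so no string drives both machines to acceptance simultaneously and L(M) ∩ L(N) = ∅.
So no string is accepted by both, and the intersection is empty.

Yes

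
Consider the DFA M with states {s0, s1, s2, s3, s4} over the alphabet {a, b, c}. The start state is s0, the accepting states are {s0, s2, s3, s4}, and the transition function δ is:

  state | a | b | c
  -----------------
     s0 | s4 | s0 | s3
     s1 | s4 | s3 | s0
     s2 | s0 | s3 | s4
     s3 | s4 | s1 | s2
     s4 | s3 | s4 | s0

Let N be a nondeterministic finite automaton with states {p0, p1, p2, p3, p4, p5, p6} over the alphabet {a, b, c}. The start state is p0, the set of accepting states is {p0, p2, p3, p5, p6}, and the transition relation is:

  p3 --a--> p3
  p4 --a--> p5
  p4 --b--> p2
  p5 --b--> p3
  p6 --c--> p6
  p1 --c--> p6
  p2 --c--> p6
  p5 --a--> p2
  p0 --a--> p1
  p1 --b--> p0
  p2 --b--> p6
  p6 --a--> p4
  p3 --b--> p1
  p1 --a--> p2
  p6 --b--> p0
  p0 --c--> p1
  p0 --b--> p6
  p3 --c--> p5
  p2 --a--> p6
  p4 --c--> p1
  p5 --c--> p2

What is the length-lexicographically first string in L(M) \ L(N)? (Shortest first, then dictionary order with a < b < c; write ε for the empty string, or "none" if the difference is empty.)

The string a is accepted by M but not by N.
No shorter string lies in the difference, and a is the lexicographically first length-1 string in L(M) \ L(N).

a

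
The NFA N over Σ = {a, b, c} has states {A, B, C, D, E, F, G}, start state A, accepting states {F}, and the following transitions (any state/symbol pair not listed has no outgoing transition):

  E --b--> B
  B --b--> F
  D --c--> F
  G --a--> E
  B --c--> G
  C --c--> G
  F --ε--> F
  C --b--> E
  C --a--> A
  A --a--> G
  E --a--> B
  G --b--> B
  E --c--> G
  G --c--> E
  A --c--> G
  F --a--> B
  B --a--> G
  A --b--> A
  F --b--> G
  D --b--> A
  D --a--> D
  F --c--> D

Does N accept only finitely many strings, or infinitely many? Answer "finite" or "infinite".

infinite

State A is reachable from the start and can reach an accepting state, and it lies on the cycle A → A.
Traversing that cycle any number of times yields accepted strings of unbounded length, so the language is infinite.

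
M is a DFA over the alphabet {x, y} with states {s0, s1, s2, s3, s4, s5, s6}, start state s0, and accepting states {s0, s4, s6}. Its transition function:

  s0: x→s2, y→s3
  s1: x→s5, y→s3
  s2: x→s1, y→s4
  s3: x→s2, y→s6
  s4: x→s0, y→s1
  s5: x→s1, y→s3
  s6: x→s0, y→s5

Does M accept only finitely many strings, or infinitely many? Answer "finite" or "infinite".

infinite

State s2 is reachable from the start and can reach an accepting state, and it lies on the cycle s2 → s1 → s3 → s2.
Traversing that cycle any number of times yields accepted strings of unbounded length, so the language is infinite.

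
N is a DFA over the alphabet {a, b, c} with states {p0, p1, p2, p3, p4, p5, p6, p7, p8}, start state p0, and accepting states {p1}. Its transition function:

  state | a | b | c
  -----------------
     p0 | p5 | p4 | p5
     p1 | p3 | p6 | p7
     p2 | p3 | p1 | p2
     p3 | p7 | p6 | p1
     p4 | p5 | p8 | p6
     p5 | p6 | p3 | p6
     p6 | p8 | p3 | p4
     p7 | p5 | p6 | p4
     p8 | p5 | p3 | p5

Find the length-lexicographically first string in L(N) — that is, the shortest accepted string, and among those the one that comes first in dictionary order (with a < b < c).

A breadth-first search from p0 reaches an accepting state first via the path p0 → p5 → p3 → p1 on input abc.
No string of length < 3 is accepted (BFS exhausts all shorter strings without reaching an accepting state), and abc is the lexicographically least accepting string of length 3.

abc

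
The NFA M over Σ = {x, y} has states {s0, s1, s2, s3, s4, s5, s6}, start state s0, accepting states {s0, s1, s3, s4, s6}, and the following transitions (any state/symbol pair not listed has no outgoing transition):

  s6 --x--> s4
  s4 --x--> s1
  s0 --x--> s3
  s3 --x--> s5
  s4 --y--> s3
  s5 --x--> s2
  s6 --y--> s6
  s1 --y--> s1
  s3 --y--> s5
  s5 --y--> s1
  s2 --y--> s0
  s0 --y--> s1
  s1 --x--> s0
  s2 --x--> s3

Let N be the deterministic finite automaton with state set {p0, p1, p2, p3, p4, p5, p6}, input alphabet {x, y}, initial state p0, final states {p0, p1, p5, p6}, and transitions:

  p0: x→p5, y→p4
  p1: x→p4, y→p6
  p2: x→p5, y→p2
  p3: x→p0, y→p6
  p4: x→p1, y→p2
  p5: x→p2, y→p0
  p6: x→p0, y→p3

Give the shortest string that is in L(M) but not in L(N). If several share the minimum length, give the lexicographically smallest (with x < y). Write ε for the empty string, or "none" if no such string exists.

The string y is accepted by M but not by N.
No shorter string lies in the difference, and y is the lexicographically first length-1 string in L(M) \ L(N).

y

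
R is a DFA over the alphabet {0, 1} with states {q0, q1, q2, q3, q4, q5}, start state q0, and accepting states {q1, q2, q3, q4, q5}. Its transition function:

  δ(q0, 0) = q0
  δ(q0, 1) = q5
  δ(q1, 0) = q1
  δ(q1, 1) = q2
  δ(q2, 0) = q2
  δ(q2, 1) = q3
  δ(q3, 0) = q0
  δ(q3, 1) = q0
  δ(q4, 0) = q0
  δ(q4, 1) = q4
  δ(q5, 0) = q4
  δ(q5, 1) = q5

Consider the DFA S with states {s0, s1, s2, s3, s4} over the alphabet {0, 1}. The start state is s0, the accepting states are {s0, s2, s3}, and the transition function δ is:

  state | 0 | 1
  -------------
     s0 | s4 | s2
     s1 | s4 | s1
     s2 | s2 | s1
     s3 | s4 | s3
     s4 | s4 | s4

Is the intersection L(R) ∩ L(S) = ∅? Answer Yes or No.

No

The string 1 is accepted by both R and S.
Hence L(R) ∩ L(S) ≠ ∅.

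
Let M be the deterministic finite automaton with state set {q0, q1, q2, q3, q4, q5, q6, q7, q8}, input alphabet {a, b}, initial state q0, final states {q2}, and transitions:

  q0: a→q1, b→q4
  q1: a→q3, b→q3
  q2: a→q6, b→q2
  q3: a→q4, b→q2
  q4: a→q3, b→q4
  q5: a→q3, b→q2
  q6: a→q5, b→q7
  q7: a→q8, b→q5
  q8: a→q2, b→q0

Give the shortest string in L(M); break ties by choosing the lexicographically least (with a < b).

A breadth-first search from q0 reaches an accepting state first via the path q0 → q1 → q3 → q2 on input aab.
No string of length < 3 is accepted (BFS exhausts all shorter strings without reaching an accepting state), and aab is the lexicographically least accepting string of length 3.

aab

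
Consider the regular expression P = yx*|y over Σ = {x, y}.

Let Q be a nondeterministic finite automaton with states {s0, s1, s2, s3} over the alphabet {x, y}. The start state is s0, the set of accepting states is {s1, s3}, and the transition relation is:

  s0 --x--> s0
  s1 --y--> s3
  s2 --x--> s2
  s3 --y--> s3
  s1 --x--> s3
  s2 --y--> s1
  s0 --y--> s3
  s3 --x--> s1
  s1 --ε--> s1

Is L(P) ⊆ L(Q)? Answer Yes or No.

Yes

Converting the expression P to a DFA (subset construction, then merging equivalent states) gives the minimal DFA with states {p0, p1, p2}, start state p0, accepting states {p2} and transitions p0: x→p1, y→p2; p1: x→p1, y→p1; p2: x→p2, y→p1.
Exploring the product automaton P × Q from the start pair (p0, s0), following both machines on each input symbol, reaches 6 state pairs: (p0, s0), (p1, s0), (p2, s3), (p1, s3), (p2, s1), (p1, s1).
P accepts in {p2} and Q accepts in {s1, s3}. The reachable pairs whose P-component is accepting are (p2, s3), (p2, s1); in each of them the Q-component is accepting too, so the product for L(P) \ L(Q) (P-component accepting, Q-component rejecting) has no reachable accepting pair and the difference is empty.
Hence every string in L(P) is also in L(Q).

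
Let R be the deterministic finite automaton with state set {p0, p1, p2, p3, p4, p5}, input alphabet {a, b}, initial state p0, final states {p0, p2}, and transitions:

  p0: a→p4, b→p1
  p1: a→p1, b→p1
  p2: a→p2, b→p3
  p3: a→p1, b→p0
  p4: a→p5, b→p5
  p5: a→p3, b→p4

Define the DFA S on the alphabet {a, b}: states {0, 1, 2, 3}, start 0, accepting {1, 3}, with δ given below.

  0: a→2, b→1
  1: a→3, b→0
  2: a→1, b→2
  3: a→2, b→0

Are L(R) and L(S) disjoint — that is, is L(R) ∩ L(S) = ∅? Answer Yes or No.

Yes

Exploring the product automaton R × S from the start pair (p0, 0), following both machines on each input symbol, reaches 11 state pairs: (p0, 0), (p4, 2), (p1, 1), (p5, 1), (p5, 2), (p1, 3), (p1, 0), (p3, 3), (p4, 0), (p3, 1), (p1, 2).
R accepts in {p0, p2} and S accepts in {1, 3}; no reachable pair has both components accepting, so no string drives both machines to acceptance simultaneously and L(R) ∩ L(S) = ∅.
So no string is accepted by both, and the intersection is empty.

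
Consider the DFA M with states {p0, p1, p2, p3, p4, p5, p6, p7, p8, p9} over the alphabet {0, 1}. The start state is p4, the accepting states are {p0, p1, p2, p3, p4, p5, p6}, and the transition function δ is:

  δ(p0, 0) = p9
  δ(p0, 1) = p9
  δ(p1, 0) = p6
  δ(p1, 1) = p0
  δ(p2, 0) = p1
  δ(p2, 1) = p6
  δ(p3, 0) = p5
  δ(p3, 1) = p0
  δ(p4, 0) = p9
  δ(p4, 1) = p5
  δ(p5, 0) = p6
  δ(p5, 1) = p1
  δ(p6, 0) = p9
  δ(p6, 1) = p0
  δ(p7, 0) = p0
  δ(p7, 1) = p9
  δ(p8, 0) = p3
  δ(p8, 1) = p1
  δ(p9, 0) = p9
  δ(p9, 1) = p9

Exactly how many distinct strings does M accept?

The useful subgraph on states {p0, p1, p4, p5, p6} is acyclic, so L(M) is finite; the longest accepting path visits 5 useful states, giving maximum string length 4.
Counting accepting paths from p4 by length: 1 of length 0, 1 of length 1, 2 of length 2, 3 of length 3, 1 of length 4. Total 8.

8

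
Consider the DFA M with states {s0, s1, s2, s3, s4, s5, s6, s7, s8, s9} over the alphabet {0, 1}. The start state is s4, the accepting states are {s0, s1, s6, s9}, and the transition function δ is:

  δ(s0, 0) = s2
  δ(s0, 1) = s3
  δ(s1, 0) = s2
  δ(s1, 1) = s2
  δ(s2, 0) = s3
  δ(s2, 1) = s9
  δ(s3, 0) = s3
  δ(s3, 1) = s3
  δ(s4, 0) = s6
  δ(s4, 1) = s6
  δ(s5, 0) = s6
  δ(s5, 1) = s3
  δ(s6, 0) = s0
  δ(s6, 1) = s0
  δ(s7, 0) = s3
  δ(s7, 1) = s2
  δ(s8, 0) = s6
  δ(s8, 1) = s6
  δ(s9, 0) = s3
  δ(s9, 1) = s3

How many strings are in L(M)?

The useful subgraph on states {s0, s2, s4, s6, s9} is acyclic, so L(M) is finite; the longest accepting path visits 5 useful states, giving maximum string length 4.
Counting accepting paths from s4 by length: 2 of length 1, 4 of length 2, 4 of length 4. Total 10.

10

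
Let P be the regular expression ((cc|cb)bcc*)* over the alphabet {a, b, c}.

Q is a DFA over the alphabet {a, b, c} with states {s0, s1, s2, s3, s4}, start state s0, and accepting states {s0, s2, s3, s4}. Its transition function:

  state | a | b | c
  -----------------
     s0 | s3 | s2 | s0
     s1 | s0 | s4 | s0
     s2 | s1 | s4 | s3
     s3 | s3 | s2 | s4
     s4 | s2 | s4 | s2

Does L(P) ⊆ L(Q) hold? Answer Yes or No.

Converting the expression P to a DFA (subset construction, then merging equivalent states) gives the minimal DFA with states {p0, p1, p2, p3, p4, p5, p6, p7, p8}, start state p0, accepting states {p0, p5, p6, p7} and transitions p0: a→p1, b→p1, c→p2; p1: a→p1, b→p1, c→p1; p2: a→p1, b→p3, c→p3; p3: a→p1, b→p4, c→p1; p4: a→p1, b→p1, c→p5; p5: a→p1, b→p1, c→p6; p6: a→p1, b→p3, c→p7; p7: a→p1, b→p8, c→p7; p8: a→p1, b→p4, c→p5.
Exploring the product automaton P × Q from the start pair (p0, s0), following both machines on each input symbol, reaches 21 state pairs: (p0, s0), (p1, s3), (p1, s2), (p2, s0), (p1, s4), (p1, s1), (p3, s2), (p3, s0), (p1, s0), (p4, s4), (p4, s2), (p5, s2), (p5, s3), (p6, s3), (p6, s4), (p7, s4), (p3, s4), (p7, s2), (p8, s4), (p7, s3), (p8, s2).
P accepts in {p0, p5, p6, p7} and Q accepts in {s0, s2, s3, s4}. The reachable pairs whose P-component is accepting are (p0, s0), (p5, s2), (p5, s3), (p6, s3), (p6, s4), (p7, s4), (p7, s2), (p7, s3); in each of them the Q-component is accepting too, so the product for L(P) \ L(Q) (P-component accepting, Q-component rejecting) has no reachable accepting pair and the difference is empty.
Hence every string in L(P) is also in L(Q).

Yes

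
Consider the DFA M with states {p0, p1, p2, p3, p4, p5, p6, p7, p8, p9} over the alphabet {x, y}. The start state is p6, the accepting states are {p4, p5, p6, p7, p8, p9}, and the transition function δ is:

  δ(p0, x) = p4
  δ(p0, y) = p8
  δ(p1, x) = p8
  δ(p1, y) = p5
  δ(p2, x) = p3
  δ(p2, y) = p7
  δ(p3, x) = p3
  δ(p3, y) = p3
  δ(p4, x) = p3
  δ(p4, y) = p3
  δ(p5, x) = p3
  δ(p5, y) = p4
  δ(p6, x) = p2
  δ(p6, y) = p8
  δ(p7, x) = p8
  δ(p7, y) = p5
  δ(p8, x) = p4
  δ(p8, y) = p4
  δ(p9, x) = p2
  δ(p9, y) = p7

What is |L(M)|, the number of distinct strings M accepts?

The useful subgraph on states {p2, p4, p5, p6, p7, p8} is acyclic, so L(M) is finite; the longest accepting path visits 5 useful states, giving maximum string length 4.
Counting accepting paths from p6 by length: 1 of length 0, 1 of length 1, 3 of length 2, 2 of length 3, 3 of length 4. Total 10.

10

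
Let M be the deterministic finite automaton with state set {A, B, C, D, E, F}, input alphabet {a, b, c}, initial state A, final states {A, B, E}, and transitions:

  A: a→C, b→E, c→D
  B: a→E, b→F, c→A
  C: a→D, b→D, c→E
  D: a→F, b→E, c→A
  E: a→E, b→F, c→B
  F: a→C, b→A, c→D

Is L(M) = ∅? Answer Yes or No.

The empty string ε is accepted: the run A ends in the accepting state A.
Since at least one string is accepted, L(M) is not empty.

No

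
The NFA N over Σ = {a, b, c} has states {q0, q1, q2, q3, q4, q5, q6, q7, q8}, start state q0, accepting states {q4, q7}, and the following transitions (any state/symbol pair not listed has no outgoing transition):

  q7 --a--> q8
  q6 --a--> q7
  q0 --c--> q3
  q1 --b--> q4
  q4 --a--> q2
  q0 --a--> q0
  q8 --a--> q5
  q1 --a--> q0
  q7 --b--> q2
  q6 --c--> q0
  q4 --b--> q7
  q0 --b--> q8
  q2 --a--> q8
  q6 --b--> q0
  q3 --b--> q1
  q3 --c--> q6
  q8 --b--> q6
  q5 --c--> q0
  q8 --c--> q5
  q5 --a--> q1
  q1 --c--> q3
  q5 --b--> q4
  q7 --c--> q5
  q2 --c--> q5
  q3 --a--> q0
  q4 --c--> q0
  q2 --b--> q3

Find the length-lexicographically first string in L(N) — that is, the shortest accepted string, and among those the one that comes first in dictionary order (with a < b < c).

A breadth-first search from q0 reaches an accepting state first via the path q0 → q8 → q5 → q4 on input bab.
No string of length < 3 is accepted (BFS exhausts all shorter strings without reaching an accepting state), and bab is the lexicographically least accepting string of length 3.

bab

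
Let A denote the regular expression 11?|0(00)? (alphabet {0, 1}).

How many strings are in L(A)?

The expression has no Kleene star, so L(A) is finite. Expanding the alternatives gives {0, 1, 11, 000}.
That is 2 of length 1, 1 of length 2, 1 of length 3: 4 strings in all.

4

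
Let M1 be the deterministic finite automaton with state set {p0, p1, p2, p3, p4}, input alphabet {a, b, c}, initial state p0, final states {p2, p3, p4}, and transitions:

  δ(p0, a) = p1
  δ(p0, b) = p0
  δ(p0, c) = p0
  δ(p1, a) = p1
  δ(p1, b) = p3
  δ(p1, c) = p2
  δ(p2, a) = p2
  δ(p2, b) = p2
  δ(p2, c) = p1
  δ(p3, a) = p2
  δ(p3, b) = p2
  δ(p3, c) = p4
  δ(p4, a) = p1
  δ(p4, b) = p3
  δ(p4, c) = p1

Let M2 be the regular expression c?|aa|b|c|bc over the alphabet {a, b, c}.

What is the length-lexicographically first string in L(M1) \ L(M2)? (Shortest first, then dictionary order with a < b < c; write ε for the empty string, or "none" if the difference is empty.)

ab

The string ab is accepted by M1 but not by M2.
No shorter string lies in the difference, and ab is the lexicographically first length-2 string in L(M1) \ L(M2).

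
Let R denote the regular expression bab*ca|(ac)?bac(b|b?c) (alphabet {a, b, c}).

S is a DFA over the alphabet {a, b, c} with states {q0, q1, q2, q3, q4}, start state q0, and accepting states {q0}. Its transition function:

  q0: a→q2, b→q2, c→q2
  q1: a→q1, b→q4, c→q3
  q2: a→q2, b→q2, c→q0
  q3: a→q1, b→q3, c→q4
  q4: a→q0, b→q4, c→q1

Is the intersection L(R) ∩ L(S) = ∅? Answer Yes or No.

The string bacbc is accepted by both R and S.
Hence L(R) ∩ L(S) ≠ ∅.

No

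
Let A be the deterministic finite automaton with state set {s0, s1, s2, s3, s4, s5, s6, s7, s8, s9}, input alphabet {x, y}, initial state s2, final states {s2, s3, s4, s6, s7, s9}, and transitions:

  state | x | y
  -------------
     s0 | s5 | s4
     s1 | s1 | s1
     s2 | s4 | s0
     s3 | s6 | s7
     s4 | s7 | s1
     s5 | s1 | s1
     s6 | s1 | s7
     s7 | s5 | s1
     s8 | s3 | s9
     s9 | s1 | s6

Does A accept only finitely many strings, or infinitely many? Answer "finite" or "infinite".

The useful states (reachable from s2 and able to reach an accepting state) are {s0, s2, s4, s7}.
Restricted to these states the transition graph has no cycle, so every accepting path has bounded length and L is finite.

finite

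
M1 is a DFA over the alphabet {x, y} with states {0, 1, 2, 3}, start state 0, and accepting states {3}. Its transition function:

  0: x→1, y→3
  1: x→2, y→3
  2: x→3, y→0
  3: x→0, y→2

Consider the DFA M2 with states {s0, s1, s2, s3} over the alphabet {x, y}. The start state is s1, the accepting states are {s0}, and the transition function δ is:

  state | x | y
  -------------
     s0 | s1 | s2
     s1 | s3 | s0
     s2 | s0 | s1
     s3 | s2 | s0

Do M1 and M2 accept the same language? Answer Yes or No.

Yes

Exploring the product automaton M1 × M2 from the start pair (0, s1), following both machines on each input symbol, reaches 4 state pairs: (0, s1), (1, s3), (3, s0), (2, s2).
M1 accepts in {3} and M2 accepts in {s0}. In every reachable pair the two components are either both accepting — (3, s0) — or both non-accepting, so no string is accepted by exactly one of the machines: L(M1) \ L(M2) and L(M2) \ L(M1) are both empty.
Hence every string is accepted by M1 iff it is accepted by M2, and the two languages coincide.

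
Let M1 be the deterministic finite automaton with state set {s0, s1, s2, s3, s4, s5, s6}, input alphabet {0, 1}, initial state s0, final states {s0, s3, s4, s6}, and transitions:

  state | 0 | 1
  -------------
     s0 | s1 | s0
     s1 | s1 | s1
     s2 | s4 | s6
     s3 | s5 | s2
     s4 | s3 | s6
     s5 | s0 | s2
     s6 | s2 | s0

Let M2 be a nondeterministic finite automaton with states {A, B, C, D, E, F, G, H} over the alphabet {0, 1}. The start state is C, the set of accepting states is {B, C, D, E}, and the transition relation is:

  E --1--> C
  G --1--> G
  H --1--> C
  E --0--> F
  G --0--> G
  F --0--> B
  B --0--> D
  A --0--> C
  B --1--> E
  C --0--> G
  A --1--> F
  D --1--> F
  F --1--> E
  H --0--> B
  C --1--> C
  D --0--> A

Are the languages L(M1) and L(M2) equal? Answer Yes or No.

Exploring the product automaton M1 × M2 from the start pair (s0, C), following both machines on each input symbol, reaches 2 state pairs: (s0, C), (s1, G).
M1 accepts in {s0, s3, s4, s6} and M2 accepts in {B, C, D, E}. In every reachable pair the two components are either both accepting — (s0, C) — or both non-accepting, so no string is accepted by exactly one of the machines: L(M1) \ L(M2) and L(M2) \ L(M1) are both empty.
Hence every string is accepted by M1 iff it is accepted by M2, and the two languages coincide.

Yes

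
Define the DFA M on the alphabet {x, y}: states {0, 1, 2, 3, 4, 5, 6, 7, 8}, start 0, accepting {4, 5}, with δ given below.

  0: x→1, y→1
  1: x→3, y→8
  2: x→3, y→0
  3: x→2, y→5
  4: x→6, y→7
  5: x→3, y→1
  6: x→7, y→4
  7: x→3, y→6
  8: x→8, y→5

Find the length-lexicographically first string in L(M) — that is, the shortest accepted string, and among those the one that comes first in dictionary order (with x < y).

A breadth-first search from 0 reaches an accepting state first via the path 0 → 1 → 3 → 5 on input xxy.
No string of length < 3 is accepted (BFS exhausts all shorter strings without reaching an accepting state), and xxy is the lexicographically least accepting string of length 3.

xxy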